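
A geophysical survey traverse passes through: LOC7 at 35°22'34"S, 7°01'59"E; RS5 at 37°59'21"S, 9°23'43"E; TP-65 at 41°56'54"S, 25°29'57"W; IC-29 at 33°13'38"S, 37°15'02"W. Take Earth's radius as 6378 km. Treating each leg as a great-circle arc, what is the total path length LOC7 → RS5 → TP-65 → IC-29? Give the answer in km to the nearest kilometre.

4765 km

LOC7: φ = -35.37611°, λ = +7.03306°
RS5: φ = -37.98917°, λ = +9.39528°
TP-65: φ = -41.94833°, λ = -25.49917°
IC-29: φ = -33.22722°, λ = -37.25056°
LOC7→RS5: c = 0.056326 rad, d = 359.25 km
RS5→TP-65: c = 0.468548 rad, d = 2988.40 km
TP-65→IC-29: c = 0.222276 rad, d = 1417.68 km
Total = 359.25 + 2988.40 + 1417.68 = 4765.32 km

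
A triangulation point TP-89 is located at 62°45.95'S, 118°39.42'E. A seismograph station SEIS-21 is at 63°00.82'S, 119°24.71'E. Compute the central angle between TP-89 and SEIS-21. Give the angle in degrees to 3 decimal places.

TP-89: φ = -62.76583°, λ = +118.65700°
SEIS-21: φ = -63.01367°, λ = +119.41183°
Δφ = -0.2478°,  Δλ = 0.7548°
a = sin²(Δφ/2) + cos φ₁ cos φ₂ sin²(Δλ/2) = 0.000014
c = 2·arcsin(√a) = 0.007399 rad = 0.4240°

0.424°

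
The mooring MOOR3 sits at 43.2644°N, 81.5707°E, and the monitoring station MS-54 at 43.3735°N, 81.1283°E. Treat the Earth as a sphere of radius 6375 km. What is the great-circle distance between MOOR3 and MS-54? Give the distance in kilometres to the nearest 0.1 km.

Δφ = 0.1091°,  Δλ = -0.4424°
a = sin²(Δφ/2) + cos φ₁ cos φ₂ sin²(Δλ/2) = 0.000009
c = 2·arcsin(√a) = 0.005932 rad = 0.3399°
d = R·c = 6375 × 0.005932 = 37.8 km

37.8 km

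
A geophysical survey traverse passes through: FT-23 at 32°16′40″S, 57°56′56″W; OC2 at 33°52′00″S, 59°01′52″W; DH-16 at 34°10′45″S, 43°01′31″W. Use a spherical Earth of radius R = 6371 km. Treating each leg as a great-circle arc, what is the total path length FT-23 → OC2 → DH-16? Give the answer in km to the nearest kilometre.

FT-23: φ = -32.27778°, λ = -57.94889°
OC2: φ = -33.86667°, λ = -59.03111°
DH-16: φ = -34.17917°, λ = -43.02528°
FT-23→OC2: c = 0.031930 rad, d = 203.43 km
OC2→DH-16: c = 0.231360 rad, d = 1473.99 km
Total = 203.43 + 1473.99 = 1677.42 km

1677 km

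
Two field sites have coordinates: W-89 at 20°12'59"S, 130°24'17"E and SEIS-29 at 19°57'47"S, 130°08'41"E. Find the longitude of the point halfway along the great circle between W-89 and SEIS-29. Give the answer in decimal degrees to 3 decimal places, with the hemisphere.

130.275°E

W-89: φ = -20.21639°, λ = +130.40472°
SEIS-29: φ = -19.96306°, λ = +130.14472°
Bx = cos φ₂ cos Δλ = 0.939903,  By = cos φ₂ sin Δλ = -0.004265
φₘ = atan2(sin φ₁ + sin φ₂, √((cos φ₁ + Bx)² + By²)) = -20.08977°
λₘ = λ₁ + atan2(By, cos φ₁ + Bx) = 130.27462°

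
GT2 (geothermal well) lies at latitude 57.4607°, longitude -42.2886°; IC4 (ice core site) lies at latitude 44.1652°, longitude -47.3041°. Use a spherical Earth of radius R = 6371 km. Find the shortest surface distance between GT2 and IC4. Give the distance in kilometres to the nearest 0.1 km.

Δφ = -13.2955°,  Δλ = -5.0155°
a = sin²(Δφ/2) + cos φ₁ cos φ₂ sin²(Δλ/2) = 0.014140
c = 2·arcsin(√a) = 0.238389 rad = 13.6587°
d = R·c = 6371 × 0.238389 = 1518.8 km

1518.8 km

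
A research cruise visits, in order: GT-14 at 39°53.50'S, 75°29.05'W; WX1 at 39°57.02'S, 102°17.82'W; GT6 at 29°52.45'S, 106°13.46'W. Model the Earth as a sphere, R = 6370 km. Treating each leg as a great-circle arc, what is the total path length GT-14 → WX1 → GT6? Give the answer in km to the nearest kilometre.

3453 km

GT-14: φ = -39.89167°, λ = -75.48417°
WX1: φ = -39.95033°, λ = -102.29700°
GT6: φ = -29.87417°, λ = -106.22433°
GT-14→WX1: c = 0.357539 rad, d = 2277.52 km
WX1→GT6: c = 0.184571 rad, d = 1175.72 km
Total = 2277.52 + 1175.72 = 3453.24 km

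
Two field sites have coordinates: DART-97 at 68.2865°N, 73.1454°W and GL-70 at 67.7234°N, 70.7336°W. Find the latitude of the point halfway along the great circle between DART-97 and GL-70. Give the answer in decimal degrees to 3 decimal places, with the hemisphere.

68.009°N

Bx = cos φ₂ cos Δλ = 0.378742,  By = cos φ₂ sin Δλ = 0.015952
φₘ = atan2(sin φ₁ + sin φ₂, √((cos φ₁ + Bx)² + By²)) = 68.00936°
λₘ = λ₁ + atan2(By, cos φ₁ + Bx) = -71.92483°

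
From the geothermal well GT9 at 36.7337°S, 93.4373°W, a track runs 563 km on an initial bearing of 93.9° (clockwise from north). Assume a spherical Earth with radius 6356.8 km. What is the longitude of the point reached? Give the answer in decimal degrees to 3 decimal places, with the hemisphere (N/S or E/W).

87.101°W

δ = d/R = 563/6356.8 = 0.088567 rad
φ₂ = arcsin(sin φ₁ cos δ + cos φ₁ sin δ cos θ)
   = arcsin(-0.59810·0.99608 + 0.80142·0.08845·-0.06802) = -36.91100°
λ₂ = λ₁ + atan2(sin θ sin δ cos φ₁, cos δ − sin φ₁ sin φ₂) = -87.10083°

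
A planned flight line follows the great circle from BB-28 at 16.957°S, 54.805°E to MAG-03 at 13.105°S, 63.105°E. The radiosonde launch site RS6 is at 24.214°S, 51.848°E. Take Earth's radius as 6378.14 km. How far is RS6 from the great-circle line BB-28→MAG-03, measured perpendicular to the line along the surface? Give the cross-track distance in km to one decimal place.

611.2 km

δ₁₃ = central angle BB-28→RS6 = 0.135544 rad  (haversine)
θ₁₃ = bearing BB-28→RS6 = 200.375°,  θ₁₂ = bearing BB-28→MAG-03 = 65.456°
dₓₜ = R·arcsin(sin δ₁₃ · sin(θ₁₃ − θ₁₂)) = 6378.14·arcsin(0.13513·sin(134.919°)) = 611.227 km
|dₓₜ| = 611.227 km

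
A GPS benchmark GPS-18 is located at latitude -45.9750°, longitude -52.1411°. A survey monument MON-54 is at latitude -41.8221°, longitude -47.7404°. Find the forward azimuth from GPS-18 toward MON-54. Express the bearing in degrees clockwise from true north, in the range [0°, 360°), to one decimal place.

38.9°

Δλ = 4.4007°
y = sin Δλ · cos φ₂ = 0.057182
x = cos φ₁ sin φ₂ − sin φ₁ cos φ₂ cos Δλ = 0.070839
θ = atan2(y, x) = 38.9108° → 38.9108° (mod 360°)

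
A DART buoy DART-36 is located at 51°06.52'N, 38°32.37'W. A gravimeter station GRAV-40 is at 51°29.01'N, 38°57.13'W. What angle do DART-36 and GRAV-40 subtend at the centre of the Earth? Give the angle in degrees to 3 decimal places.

0.455°

DART-36: φ = +51.10867°, λ = -38.53950°
GRAV-40: φ = +51.48350°, λ = -38.95217°
Δφ = 0.3748°,  Δλ = -0.4127°
a = sin²(Δφ/2) + cos φ₁ cos φ₂ sin²(Δλ/2) = 0.000016
c = 2·arcsin(√a) = 0.007942 rad = 0.4551°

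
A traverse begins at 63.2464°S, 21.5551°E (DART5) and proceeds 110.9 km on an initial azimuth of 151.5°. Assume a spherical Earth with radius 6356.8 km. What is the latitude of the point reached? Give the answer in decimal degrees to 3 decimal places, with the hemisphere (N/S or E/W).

δ = d/R = 110.9/6356.8 = 0.017446 rad
φ₂ = arcsin(sin φ₁ cos δ + cos φ₁ sin δ cos θ)
   = arcsin(-0.89295·0.99985 + 0.45015·0.01744·-0.87882) = -64.12077°
λ₂ = λ₁ + atan2(sin θ sin δ cos φ₁, cos δ − sin φ₁ sin φ₂) = 22.64786°

64.121°S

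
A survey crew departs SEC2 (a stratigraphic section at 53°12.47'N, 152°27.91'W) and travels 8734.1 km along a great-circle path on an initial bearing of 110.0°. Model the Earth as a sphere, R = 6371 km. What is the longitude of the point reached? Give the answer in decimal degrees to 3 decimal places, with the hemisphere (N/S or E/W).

85.276°W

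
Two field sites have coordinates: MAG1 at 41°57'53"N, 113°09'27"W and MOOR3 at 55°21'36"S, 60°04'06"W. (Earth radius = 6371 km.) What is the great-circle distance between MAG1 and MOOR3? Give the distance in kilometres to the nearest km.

MAG1: φ = +41.96472°, λ = -113.15750°
MOOR3: φ = -55.36000°, λ = -60.06833°
Δφ = -97.3247°,  Δλ = 53.0892°
a = sin²(Δφ/2) + cos φ₁ cos φ₂ sin²(Δλ/2) = 0.648156
c = 2·arcsin(√a) = 1.871625 rad = 107.2362°
d = R·c = 6371 × 1.871625 = 11924.1 km

11924 km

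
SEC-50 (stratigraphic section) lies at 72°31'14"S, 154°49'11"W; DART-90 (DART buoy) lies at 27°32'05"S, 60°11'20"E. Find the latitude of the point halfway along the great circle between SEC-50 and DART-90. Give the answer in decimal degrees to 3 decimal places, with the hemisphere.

SEC-50: φ = -72.52056°, λ = -154.81972°
DART-90: φ = -27.53472°, λ = +60.18889°
Bx = cos φ₂ cos Δλ = -0.726291,  By = cos φ₂ sin Δλ = -0.508717
φₘ = atan2(sin φ₁ + sin φ₂, √((cos φ₁ + Bx)² + By²)) = -64.89581°
λₘ = λ₁ + atan2(By, cos φ₁ + Bx) = 75.24226°

64.896°S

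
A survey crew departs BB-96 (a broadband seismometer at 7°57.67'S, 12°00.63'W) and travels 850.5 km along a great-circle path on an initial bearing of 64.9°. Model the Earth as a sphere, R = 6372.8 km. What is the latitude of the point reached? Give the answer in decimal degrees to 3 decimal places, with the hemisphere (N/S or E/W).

4.667°S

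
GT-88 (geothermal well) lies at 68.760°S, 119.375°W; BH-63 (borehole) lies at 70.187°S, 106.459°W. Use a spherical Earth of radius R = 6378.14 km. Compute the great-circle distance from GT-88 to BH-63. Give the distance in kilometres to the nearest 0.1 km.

Δφ = -1.4270°,  Δλ = 12.9160°
a = sin²(Δφ/2) + cos φ₁ cos φ₂ sin²(Δλ/2) = 0.001708
c = 2·arcsin(√a) = 0.082691 rad = 4.7379°
d = R·c = 6378.14 × 0.082691 = 527.4 km

527.4 km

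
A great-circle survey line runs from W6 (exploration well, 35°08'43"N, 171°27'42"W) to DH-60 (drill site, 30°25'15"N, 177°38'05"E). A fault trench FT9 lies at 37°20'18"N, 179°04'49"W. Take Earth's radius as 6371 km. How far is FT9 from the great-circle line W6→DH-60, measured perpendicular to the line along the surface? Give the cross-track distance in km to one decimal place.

W6: φ = +35.14528°, λ = -171.46167°
DH-60: φ = +30.42083°, λ = +177.63472°
FT9: φ = +37.33833°, λ = -179.08028°
δ₁₃ = central angle W6→FT9 = 0.113828 rad  (haversine)
θ₁₃ = bearing W6→FT9 = 291.869°,  θ₁₂ = bearing W6→DH-60 = 245.772°
dₓₜ = R·arcsin(sin δ₁₃ · sin(θ₁₃ − θ₁₂)) = 6371·arcsin(0.11358·sin(46.096°)) = 521.964 km
|dₓₜ| = 521.964 km

522.0 km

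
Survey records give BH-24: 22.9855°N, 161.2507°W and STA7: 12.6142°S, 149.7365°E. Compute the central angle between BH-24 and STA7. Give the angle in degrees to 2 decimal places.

59.74°

Δφ = -35.5997°,  Δλ = -49.0128°
a = sin²(Δφ/2) + cos φ₁ cos φ₂ sin²(Δλ/2) = 0.248019
c = 2·arcsin(√a) = 1.042617 rad = 59.7375°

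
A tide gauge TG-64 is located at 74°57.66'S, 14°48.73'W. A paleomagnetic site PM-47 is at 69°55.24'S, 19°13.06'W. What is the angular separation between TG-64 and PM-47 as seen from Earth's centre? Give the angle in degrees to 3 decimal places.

TG-64: φ = -74.96100°, λ = -14.81217°
PM-47: φ = -69.92067°, λ = -19.21767°
Δφ = 5.0403°,  Δλ = -4.4055°
a = sin²(Δφ/2) + cos φ₁ cos φ₂ sin²(Δλ/2) = 0.002065
c = 2·arcsin(√a) = 0.090917 rad = 5.2092°

5.209°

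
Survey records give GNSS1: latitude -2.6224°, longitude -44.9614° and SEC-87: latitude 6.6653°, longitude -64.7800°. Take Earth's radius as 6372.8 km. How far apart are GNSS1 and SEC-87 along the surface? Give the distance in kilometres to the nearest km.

2431 km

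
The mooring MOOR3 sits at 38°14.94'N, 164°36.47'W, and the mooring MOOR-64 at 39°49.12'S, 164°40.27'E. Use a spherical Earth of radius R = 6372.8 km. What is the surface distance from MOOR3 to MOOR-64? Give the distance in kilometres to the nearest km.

9230 km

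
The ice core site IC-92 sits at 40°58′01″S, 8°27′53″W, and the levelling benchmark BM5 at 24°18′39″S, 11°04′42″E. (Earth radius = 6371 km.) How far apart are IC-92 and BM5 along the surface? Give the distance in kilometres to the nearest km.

IC-92: φ = -40.96694°, λ = -8.46472°
BM5: φ = -24.31083°, λ = +11.07833°
Δφ = 16.6561°,  Δλ = 19.5431°
a = sin²(Δφ/2) + cos φ₁ cos φ₂ sin²(Δλ/2) = 0.040800
c = 2·arcsin(√a) = 0.406781 rad = 23.3068°
d = R·c = 6371 × 0.406781 = 2591.6 km

2592 km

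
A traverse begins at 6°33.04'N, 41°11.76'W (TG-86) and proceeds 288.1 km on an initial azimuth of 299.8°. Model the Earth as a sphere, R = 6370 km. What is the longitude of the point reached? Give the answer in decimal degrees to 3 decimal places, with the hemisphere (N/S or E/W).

43.466°W

TG-86: φ = +6.55067°, λ = -41.19600°
δ = d/R = 288.1/6370 = 0.045228 rad
φ₂ = arcsin(sin φ₁ cos δ + cos φ₁ sin δ cos θ)
   = arcsin(0.11408·0.99898 + 0.99347·0.04521·0.49697) = 7.83309°
λ₂ = λ₁ + atan2(sin θ sin δ cos φ₁, cos δ − sin φ₁ sin φ₂) = -43.46569°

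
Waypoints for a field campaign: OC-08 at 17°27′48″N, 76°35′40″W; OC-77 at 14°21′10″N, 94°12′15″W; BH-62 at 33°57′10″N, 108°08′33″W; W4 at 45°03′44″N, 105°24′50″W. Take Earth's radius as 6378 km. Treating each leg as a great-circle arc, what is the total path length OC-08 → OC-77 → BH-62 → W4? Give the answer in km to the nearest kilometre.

OC-08: φ = +17.46333°, λ = -76.59444°
OC-77: φ = +14.35278°, λ = -94.20417°
BH-62: φ = +33.95278°, λ = -108.14250°
W4: φ = +45.06222°, λ = -105.41389°
OC-08→OC-77: c = 0.300390 rad, d = 1915.89 km
OC-77→BH-62: c = 0.406790 rad, d = 2594.51 km
BH-62→W4: c = 0.197314 rad, d = 1258.47 km
Total = 1915.89 + 2594.51 + 1258.47 = 5768.86 km

5769 km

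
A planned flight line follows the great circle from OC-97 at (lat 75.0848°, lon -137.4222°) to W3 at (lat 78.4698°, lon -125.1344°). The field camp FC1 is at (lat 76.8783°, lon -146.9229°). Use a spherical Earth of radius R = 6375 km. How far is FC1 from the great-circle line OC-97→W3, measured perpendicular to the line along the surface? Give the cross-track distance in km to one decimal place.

320.3 km

δ₁₃ = central angle OC-97→FC1 = 0.050826 rad  (haversine)
θ₁₃ = bearing OC-97→FC1 = 312.475°,  θ₁₂ = bearing OC-97→W3 = 33.831°
dₓₜ = R·arcsin(sin δ₁₃ · sin(θ₁₃ − θ₁₂)) = 6375·arcsin(0.05080·sin(278.643°)) = -320.333 km
|dₓₜ| = 320.333 km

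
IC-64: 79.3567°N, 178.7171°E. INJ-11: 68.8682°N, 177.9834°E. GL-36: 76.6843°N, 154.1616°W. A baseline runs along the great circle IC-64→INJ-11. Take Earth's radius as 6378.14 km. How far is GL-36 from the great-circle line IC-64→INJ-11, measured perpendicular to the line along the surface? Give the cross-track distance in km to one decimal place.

674.2 km

δ₁₃ = central angle IC-64→GL-36 = 0.107428 rad  (haversine)
θ₁₃ = bearing IC-64→GL-36 = 101.696°,  θ₁₂ = bearing IC-64→INJ-11 = 181.453°
dₓₜ = R·arcsin(sin δ₁₃ · sin(θ₁₃ − θ₁₂)) = 6378.14·arcsin(0.10722·sin(-79.757°)) = -674.232 km
|dₓₜ| = 674.232 km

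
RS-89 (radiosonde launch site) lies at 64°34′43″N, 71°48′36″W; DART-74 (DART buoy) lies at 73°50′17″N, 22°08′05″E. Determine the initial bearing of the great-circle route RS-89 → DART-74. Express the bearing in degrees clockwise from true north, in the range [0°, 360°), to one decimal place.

RS-89: φ = +64.57861°, λ = -71.81000°
DART-74: φ = +73.83806°, λ = +22.13472°
Δλ = 93.9447°
y = sin Δλ · cos φ₂ = 0.277694
x = cos φ₁ sin φ₂ − sin φ₁ cos φ₂ cos Δλ = 0.429602
θ = atan2(y, x) = 32.8785° → 32.8785° (mod 360°)

32.9°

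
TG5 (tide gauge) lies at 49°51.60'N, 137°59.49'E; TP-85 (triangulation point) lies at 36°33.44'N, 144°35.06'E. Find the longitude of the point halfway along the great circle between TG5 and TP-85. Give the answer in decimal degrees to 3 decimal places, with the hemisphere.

141.649°E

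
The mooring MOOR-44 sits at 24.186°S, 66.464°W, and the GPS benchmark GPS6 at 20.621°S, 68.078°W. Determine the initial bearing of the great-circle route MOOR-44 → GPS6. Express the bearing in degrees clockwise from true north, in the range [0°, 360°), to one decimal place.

Δλ = -1.6140°
y = sin Δλ · cos φ₂ = -0.026361
x = cos φ₁ sin φ₂ − sin φ₁ cos φ₂ cos Δλ = 0.062029
θ = atan2(y, x) = -23.0248° → 336.9752° (mod 360°)

337.0°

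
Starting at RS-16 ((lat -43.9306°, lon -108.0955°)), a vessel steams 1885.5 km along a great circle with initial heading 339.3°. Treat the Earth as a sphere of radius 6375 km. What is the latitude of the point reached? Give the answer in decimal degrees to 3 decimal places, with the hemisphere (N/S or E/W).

δ = d/R = 1885.5/6375 = 0.295765 rad
φ₂ = arcsin(sin φ₁ cos δ + cos φ₁ sin δ cos θ)
   = arcsin(-0.69379·0.95658 + 0.72018·0.29147·0.93544) = -27.85924°
λ₂ = λ₁ + atan2(sin θ sin δ cos φ₁, cos δ − sin φ₁ sin φ₂) = -114.78763°

27.859°S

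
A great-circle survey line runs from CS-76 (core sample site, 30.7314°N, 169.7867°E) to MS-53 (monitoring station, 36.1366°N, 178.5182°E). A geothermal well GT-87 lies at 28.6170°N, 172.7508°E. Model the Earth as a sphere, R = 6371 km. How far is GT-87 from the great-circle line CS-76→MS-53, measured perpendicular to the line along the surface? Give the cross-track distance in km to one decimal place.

δ₁₃ = central angle CS-76→GT-87 = 0.058152 rad  (haversine)
θ₁₃ = bearing CS-76→GT-87 = 128.644°,  θ₁₂ = bearing CS-76→MS-53 = 51.084°
dₓₜ = R·arcsin(sin δ₁₃ · sin(θ₁₃ − θ₁₂)) = 6371·arcsin(0.05812·sin(77.560°)) = 361.780 km
|dₓₜ| = 361.780 km

361.8 km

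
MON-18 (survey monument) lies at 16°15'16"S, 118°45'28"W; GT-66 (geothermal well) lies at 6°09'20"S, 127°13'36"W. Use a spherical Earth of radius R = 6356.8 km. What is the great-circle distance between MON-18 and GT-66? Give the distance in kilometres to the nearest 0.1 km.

MON-18: φ = -16.25444°, λ = -118.75778°
GT-66: φ = -6.15556°, λ = -127.22667°
Δφ = 10.0989°,  Δλ = -8.4689°
a = sin²(Δφ/2) + cos φ₁ cos φ₂ sin²(Δλ/2) = 0.012951
c = 2·arcsin(√a) = 0.228096 rad = 13.0689°
d = R·c = 6356.8 × 0.228096 = 1450.0 km

1450.0 km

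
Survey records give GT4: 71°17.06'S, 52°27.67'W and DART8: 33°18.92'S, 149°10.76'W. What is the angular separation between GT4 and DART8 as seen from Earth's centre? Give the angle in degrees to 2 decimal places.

60.74°

GT4: φ = -71.28433°, λ = -52.46117°
DART8: φ = -33.31533°, λ = -149.17933°
Δφ = 37.9690°,  Δλ = -96.7182°
a = sin²(Δφ/2) + cos φ₁ cos φ₂ sin²(Δλ/2) = 0.255582
c = 2·arcsin(√a) = 1.060042 rad = 60.7359°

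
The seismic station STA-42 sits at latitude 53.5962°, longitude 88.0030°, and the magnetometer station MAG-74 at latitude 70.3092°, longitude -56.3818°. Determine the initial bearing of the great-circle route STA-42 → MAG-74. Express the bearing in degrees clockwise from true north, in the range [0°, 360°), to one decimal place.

345.9°

Δλ = -144.3848°
y = sin Δλ · cos φ₂ = -0.196216
x = cos φ₁ sin φ₂ − sin φ₁ cos φ₂ cos Δλ = 0.779232
θ = atan2(y, x) = -14.1336° → 345.8664° (mod 360°)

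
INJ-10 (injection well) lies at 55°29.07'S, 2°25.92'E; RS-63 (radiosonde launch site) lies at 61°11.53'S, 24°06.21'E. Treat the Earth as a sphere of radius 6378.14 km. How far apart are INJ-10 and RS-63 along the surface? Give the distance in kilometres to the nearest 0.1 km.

INJ-10: φ = -55.48450°, λ = +2.43200°
RS-63: φ = -61.19217°, λ = +24.10350°
Δφ = -5.7077°,  Δλ = 21.6715°
a = sin²(Δφ/2) + cos φ₁ cos φ₂ sin²(Δλ/2) = 0.012129
c = 2·arcsin(√a) = 0.220709 rad = 12.6457°
d = R·c = 6378.14 × 0.220709 = 1407.7 km

1407.7 km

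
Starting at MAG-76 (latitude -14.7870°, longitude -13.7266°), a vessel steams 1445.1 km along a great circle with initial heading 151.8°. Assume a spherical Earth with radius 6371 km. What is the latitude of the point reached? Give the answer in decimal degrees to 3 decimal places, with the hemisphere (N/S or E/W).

26.124°S

δ = d/R = 1445.1/6371 = 0.226825 rad
φ₂ = arcsin(sin φ₁ cos δ + cos φ₁ sin δ cos θ)
   = arcsin(-0.25523·0.97439 + 0.96688·0.22488·-0.88130) = -26.12409°
λ₂ = λ₁ + atan2(sin θ sin δ cos φ₁, cos δ − sin φ₁ sin φ₂) = -6.92909°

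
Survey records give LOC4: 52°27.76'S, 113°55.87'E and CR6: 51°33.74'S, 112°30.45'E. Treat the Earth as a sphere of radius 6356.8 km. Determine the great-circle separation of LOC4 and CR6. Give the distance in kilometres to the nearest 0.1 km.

139.4 km

LOC4: φ = -52.46267°, λ = +113.93117°
CR6: φ = -51.56233°, λ = +112.50750°
Δφ = 0.9003°,  Δλ = -1.4237°
a = sin²(Δφ/2) + cos φ₁ cos φ₂ sin²(Δλ/2) = 0.000120
c = 2·arcsin(√a) = 0.021927 rad = 1.2563°
d = R·c = 6356.8 × 0.021927 = 139.4 km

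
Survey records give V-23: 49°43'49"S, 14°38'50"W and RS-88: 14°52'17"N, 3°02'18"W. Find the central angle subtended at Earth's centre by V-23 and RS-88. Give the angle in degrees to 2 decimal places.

V-23: φ = -49.73028°, λ = -14.64722°
RS-88: φ = +14.87139°, λ = -3.03833°
Δφ = 64.6017°,  Δλ = 11.6089°
a = sin²(Δφ/2) + cos φ₁ cos φ₂ sin²(Δλ/2) = 0.291935
c = 2·arcsin(√a) = 1.141612 rad = 65.4095°

65.41°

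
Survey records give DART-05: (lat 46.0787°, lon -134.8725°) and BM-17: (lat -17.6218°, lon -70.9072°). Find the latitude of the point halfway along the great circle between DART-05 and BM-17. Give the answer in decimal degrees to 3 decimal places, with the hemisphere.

16.568°N

Bx = cos φ₂ cos Δλ = 0.418320,  By = cos φ₂ sin Δλ = 0.856365
φₘ = atan2(sin φ₁ + sin φ₂, √((cos φ₁ + Bx)² + By²)) = 16.56820°
λₘ = λ₁ + atan2(By, cos φ₁ + Bx) = -97.27190°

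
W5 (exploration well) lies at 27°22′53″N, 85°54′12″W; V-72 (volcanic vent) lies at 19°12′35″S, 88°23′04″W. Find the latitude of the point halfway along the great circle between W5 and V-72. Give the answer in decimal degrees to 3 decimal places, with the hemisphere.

W5: φ = +27.38139°, λ = -85.90333°
V-72: φ = -19.20972°, λ = -88.38444°
Bx = cos φ₂ cos Δλ = 0.943435,  By = cos φ₂ sin Δλ = -0.040880
φₘ = atan2(sin φ₁ + sin φ₂, √((cos φ₁ + Bx)² + By²)) = 4.08679°
λₘ = λ₁ + atan2(By, cos φ₁ + Bx) = -87.18205°

4.087°N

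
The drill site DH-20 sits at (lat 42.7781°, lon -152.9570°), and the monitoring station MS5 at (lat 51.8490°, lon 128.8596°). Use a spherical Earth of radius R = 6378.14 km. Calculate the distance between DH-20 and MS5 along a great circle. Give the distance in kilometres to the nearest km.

5697 km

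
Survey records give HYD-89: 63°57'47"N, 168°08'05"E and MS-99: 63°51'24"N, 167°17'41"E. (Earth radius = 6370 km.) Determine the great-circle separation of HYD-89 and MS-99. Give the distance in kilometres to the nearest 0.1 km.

HYD-89: φ = +63.96306°, λ = +168.13472°
MS-99: φ = +63.85667°, λ = +167.29472°
Δφ = -0.1064°,  Δλ = -0.8400°
a = sin²(Δφ/2) + cos φ₁ cos φ₂ sin²(Δλ/2) = 0.000011
c = 2·arcsin(√a) = 0.006710 rad = 0.3844°
d = R·c = 6370 × 0.006710 = 42.7 km

42.7 km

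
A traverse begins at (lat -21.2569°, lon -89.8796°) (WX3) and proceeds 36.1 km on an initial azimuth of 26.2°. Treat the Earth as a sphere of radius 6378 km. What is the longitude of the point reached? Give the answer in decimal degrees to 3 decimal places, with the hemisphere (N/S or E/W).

δ = d/R = 36.1/6378 = 0.005660 rad
φ₂ = arcsin(sin φ₁ cos δ + cos φ₁ sin δ cos θ)
   = arcsin(-0.36255·0.99998 + 0.93196·0.00566·0.89726) = -20.96585°
λ₂ = λ₁ + atan2(sin θ sin δ cos φ₁, cos δ − sin φ₁ sin φ₂) = -89.72627°

89.726°W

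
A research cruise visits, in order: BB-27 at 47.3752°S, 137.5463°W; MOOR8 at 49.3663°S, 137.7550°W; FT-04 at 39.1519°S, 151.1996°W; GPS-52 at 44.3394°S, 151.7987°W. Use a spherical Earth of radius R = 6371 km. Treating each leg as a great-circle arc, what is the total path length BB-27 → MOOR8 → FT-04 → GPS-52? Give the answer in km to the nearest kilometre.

2357 km

BB-27→MOOR8: c = 0.034835 rad, d = 221.94 km
MOOR8→FT-04: c = 0.244281 rad, d = 1556.31 km
FT-04→GPS-52: c = 0.090874 rad, d = 578.96 km
Total = 221.94 + 1556.31 + 578.96 = 2357.21 km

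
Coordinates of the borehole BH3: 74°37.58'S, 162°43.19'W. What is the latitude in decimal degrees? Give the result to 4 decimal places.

74.6263°S

74° + 37.58′/60 = 74 + 0.62633 = 74.6263°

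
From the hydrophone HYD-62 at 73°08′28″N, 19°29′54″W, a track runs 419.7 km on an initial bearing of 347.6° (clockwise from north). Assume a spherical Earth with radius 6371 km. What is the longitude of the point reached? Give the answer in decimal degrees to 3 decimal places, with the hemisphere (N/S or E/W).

23.048°W

HYD-62: φ = +73.14111°, λ = -19.49833°
δ = d/R = 419.7/6371 = 0.065877 rad
φ₂ = arcsin(sin φ₁ cos δ + cos φ₁ sin δ cos θ)
   = arcsin(0.95702·0.99783 + 0.29002·0.06583·0.97667) = 76.80332°
λ₂ = λ₁ + atan2(sin θ sin δ cos φ₁, cos δ − sin φ₁ sin φ₂) = -23.04831°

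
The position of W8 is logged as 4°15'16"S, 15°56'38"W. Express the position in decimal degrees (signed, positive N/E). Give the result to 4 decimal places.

lat: 4.2544° S → -4.2544°
lon: 15.9439° W → -15.9439°

-4.2544°, -15.9439°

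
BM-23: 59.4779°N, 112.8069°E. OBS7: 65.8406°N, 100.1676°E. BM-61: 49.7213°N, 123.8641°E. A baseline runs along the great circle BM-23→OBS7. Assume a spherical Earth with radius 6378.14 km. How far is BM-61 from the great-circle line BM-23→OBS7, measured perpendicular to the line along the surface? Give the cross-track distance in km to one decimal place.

δ₁₃ = central angle BM-23→BM-61 = 0.203123 rad  (haversine)
θ₁₃ = bearing BM-23→BM-61 = 142.074°,  θ₁₂ = bearing BM-23→OBS7 = 323.121°
dₓₜ = R·arcsin(sin δ₁₃ · sin(θ₁₃ − θ₁₂)) = 6378.14·arcsin(0.20173·sin(-181.047°)) = 23.512 km
|dₓₜ| = 23.512 km

23.5 km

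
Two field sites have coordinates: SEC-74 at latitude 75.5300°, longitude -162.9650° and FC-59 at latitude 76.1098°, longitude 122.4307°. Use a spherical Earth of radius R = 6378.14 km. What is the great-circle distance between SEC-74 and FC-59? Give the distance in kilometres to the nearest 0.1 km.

Δφ = 0.5798°,  Δλ = -74.6043°
a = sin²(Δφ/2) + cos φ₁ cos φ₂ sin²(Δλ/2) = 0.022056
c = 2·arcsin(√a) = 0.298125 rad = 17.0813°
d = R·c = 6378.14 × 0.298125 = 1901.5 km

1901.5 km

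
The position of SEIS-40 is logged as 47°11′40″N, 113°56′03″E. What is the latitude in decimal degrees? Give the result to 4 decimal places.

47.1944°N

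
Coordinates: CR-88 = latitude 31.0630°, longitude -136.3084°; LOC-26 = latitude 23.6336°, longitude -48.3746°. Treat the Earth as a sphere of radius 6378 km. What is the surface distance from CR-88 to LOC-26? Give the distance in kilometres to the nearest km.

8505 km

Δφ = -7.4294°,  Δλ = 87.9338°
a = sin²(Δφ/2) + cos φ₁ cos φ₂ sin²(Δλ/2) = 0.382428
c = 2·arcsin(√a) = 1.333430 rad = 76.3999°
d = R·c = 6378 × 1.333430 = 8504.6 km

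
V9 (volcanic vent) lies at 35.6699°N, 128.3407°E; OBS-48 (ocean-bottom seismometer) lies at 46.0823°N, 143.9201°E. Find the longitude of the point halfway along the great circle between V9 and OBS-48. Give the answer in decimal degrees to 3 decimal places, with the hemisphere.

Bx = cos φ₂ cos Δλ = 0.668140,  By = cos φ₂ sin Δλ = 0.186289
φₘ = atan2(sin φ₁ + sin φ₂, √((cos φ₁ + Bx)² + By²)) = 41.13746°
λₘ = λ₁ + atan2(By, cos φ₁ + Bx) = 135.51231°

135.512°E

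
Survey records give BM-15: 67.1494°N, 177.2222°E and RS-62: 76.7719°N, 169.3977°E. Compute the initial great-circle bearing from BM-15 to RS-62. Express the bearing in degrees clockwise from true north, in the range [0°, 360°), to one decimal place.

349.6°

Δλ = -7.8245°
y = sin Δλ · cos φ₂ = -0.031153
x = cos φ₁ sin φ₂ − sin φ₁ cos φ₂ cos Δλ = 0.169119
θ = atan2(y, x) = -10.4371° → 349.5629° (mod 360°)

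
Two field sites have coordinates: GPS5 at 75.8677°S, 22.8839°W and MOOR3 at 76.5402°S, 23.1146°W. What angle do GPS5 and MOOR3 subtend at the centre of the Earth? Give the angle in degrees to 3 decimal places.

0.675°

Δφ = -0.6725°,  Δλ = -0.2307°
a = sin²(Δφ/2) + cos φ₁ cos φ₂ sin²(Δλ/2) = 0.000035
c = 2·arcsin(√a) = 0.011777 rad = 0.6747°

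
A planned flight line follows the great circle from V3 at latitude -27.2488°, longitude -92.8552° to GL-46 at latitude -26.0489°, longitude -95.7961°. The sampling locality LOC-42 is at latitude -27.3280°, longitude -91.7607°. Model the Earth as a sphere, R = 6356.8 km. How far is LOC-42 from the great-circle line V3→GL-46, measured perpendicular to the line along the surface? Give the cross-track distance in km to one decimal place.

35.2 km

δ₁₃ = central angle V3→LOC-42 = 0.017033 rad  (haversine)
θ₁₃ = bearing V3→LOC-42 = 94.906°,  θ₁₂ = bearing V3→GL-46 = 293.872°
dₓₜ = R·arcsin(sin δ₁₃ · sin(θ₁₃ − θ₁₂)) = 6356.8·arcsin(0.01703·sin(-198.966°)) = 35.188 km
|dₓₜ| = 35.188 km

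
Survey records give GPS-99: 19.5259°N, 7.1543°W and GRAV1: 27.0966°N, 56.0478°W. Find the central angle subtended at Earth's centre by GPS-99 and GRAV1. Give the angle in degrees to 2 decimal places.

45.26°

Δφ = 7.5707°,  Δλ = -48.8935°
a = sin²(Δφ/2) + cos φ₁ cos φ₂ sin²(Δλ/2) = 0.148061
c = 2·arcsin(√a) = 0.789954 rad = 45.2610°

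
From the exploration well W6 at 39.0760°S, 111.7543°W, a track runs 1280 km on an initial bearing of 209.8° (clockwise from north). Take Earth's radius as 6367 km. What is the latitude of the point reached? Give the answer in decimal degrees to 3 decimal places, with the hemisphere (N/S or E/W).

48.779°S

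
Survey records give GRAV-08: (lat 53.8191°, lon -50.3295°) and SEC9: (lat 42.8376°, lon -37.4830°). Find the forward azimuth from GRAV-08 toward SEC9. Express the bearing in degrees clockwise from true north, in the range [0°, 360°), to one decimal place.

Δλ = 12.8465°
y = sin Δλ · cos φ₂ = 0.163038
x = cos φ₁ sin φ₂ − sin φ₁ cos φ₂ cos Δλ = -0.175677
θ = atan2(y, x) = 137.1369° → 137.1369° (mod 360°)

137.1°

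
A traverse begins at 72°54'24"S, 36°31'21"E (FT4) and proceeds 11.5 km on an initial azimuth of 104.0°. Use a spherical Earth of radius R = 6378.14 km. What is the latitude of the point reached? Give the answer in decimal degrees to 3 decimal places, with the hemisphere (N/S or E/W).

72.931°S

FT4: φ = -72.90667°, λ = +36.52250°
δ = d/R = 11.5/6378.14 = 0.001803 rad
φ₂ = arcsin(sin φ₁ cos δ + cos φ₁ sin δ cos θ)
   = arcsin(-0.95583·1.00000 + 0.29393·0.00180·-0.24192) = -72.93137°
λ₂ = λ₁ + atan2(sin θ sin δ cos φ₁, cos δ − sin φ₁ sin φ₂) = 36.86401°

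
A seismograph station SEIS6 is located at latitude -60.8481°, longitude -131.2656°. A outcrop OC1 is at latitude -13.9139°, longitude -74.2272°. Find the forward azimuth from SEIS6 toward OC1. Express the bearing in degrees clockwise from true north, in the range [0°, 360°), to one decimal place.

67.1°

Δλ = 57.0384°
y = sin Δλ · cos φ₂ = 0.814417
x = cos φ₁ sin φ₂ − sin φ₁ cos φ₂ cos Δλ = 0.344081
θ = atan2(y, x) = 67.0965° → 67.0965° (mod 360°)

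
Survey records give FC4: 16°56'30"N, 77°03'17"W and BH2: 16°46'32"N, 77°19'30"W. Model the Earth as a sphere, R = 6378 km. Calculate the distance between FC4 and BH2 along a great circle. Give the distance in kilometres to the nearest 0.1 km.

FC4: φ = +16.94167°, λ = -77.05472°
BH2: φ = +16.77556°, λ = -77.32500°
Δφ = -0.1661°,  Δλ = -0.2703°
a = sin²(Δφ/2) + cos φ₁ cos φ₂ sin²(Δλ/2) = 0.000007
c = 2·arcsin(√a) = 0.005365 rad = 0.3074°
d = R·c = 6378 × 0.005365 = 34.2 km

34.2 km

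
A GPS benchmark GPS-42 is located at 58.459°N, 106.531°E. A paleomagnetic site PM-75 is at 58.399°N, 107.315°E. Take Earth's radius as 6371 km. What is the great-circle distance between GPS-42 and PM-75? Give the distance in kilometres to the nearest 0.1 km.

46.1 km

Δφ = -0.0600°,  Δλ = 0.7840°
a = sin²(Δφ/2) + cos φ₁ cos φ₂ sin²(Δλ/2) = 0.000013
c = 2·arcsin(√a) = 0.007240 rad = 0.4148°
d = R·c = 6371 × 0.007240 = 46.1 km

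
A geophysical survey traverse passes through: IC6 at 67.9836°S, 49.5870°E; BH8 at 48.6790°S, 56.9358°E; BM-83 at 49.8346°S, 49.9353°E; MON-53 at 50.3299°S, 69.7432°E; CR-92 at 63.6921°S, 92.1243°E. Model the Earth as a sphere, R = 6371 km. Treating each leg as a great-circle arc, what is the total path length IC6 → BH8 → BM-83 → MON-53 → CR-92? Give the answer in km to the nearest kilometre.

6109 km

IC6→BH8: c = 0.343026 rad, d = 2185.42 km
BH8→BM-83: c = 0.082221 rad, d = 523.83 km
BM-83→MON-53: c = 0.221352 rad, d = 1410.24 km
MON-53→CR-92: c = 0.312342 rad, d = 1989.93 km
Total = 2185.42 + 523.83 + 1410.24 + 1989.93 = 6109.41 km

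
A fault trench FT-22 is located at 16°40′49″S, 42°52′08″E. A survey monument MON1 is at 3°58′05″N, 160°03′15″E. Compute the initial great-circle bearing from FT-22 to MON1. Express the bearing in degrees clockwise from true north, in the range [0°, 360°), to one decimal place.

FT-22: φ = -16.68028°, λ = +42.86889°
MON1: φ = +3.96806°, λ = +160.05417°
Δλ = 117.1853°
y = sin Δλ · cos φ₂ = 0.887401
x = cos φ₁ sin φ₂ − sin φ₁ cos φ₂ cos Δλ = -0.064533
θ = atan2(y, x) = 94.1593° → 94.1593° (mod 360°)

94.2°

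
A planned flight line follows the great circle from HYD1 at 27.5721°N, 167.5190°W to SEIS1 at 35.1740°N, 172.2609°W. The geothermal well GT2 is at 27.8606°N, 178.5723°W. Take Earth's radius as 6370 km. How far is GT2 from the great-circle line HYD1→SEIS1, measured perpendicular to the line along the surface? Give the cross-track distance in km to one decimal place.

δ₁₃ = central angle HYD1→GT2 = 0.170798 rad  (haversine)
θ₁₃ = bearing HYD1→GT2 = 274.260°,  θ₁₂ = bearing HYD1→SEIS1 = 333.168°
dₓₜ = R·arcsin(sin δ₁₃ · sin(θ₁₃ − θ₁₂)) = 6370·arcsin(0.16997·sin(-58.907°)) = -930.459 km
|dₓₜ| = 930.459 km

930.5 km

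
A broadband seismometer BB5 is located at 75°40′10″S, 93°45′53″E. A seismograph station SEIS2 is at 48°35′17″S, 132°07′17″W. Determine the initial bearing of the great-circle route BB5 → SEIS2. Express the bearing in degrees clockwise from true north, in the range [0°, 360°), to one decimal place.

BB5: φ = -75.66944°, λ = +93.76472°
SEIS2: φ = -48.58806°, λ = -132.12139°
Δλ = 134.1139°
y = sin Δλ · cos φ₂ = 0.474906
x = cos φ₁ sin φ₂ − sin φ₁ cos φ₂ cos Δλ = -0.631742
θ = atan2(y, x) = 143.0663° → 143.0663° (mod 360°)

143.1°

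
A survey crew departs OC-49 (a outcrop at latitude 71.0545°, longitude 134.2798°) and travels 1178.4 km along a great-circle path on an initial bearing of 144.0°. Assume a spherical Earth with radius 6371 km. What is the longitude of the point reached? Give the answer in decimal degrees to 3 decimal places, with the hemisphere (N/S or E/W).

147.508°E

δ = d/R = 1178.4/6371 = 0.184963 rad
φ₂ = arcsin(sin φ₁ cos δ + cos φ₁ sin δ cos θ)
   = arcsin(0.94583·0.98294 + 0.32467·0.18391·-0.80902) = 61.81032°
λ₂ = λ₁ + atan2(sin θ sin δ cos φ₁, cos δ − sin φ₁ sin φ₂) = 147.50828°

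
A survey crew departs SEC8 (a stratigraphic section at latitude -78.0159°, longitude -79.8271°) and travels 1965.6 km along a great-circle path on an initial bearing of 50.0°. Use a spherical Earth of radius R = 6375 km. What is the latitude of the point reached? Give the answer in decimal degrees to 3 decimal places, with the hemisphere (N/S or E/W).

δ = d/R = 1965.6/6375 = 0.308329 rad
φ₂ = arcsin(sin φ₁ cos δ + cos φ₁ sin δ cos θ)
   = arcsin(-0.97821·0.95284 + 0.20764·0.30347·0.64279) = -63.07140°
λ₂ = λ₁ + atan2(sin θ sin δ cos φ₁, cos δ − sin φ₁ sin φ₂) = -48.94229°

63.071°S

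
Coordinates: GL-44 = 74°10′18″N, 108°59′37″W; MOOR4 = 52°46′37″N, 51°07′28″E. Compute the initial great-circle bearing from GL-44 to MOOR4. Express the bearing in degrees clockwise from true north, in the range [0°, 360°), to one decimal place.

GL-44: φ = +74.17167°, λ = -108.99361°
MOOR4: φ = +52.77694°, λ = +51.12444°
Δλ = 160.1181°
y = sin Δλ · cos φ₂ = 0.205723
x = cos φ₁ sin φ₂ − sin φ₁ cos φ₂ cos Δλ = 0.764486
θ = atan2(y, x) = 15.0615° → 15.0615° (mod 360°)

15.1°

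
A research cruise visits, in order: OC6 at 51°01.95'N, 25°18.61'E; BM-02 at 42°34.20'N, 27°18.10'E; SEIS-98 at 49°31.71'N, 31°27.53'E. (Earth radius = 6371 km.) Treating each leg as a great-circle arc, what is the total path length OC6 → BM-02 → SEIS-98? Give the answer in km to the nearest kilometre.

OC6: φ = +51.03250°, λ = +25.31017°
BM-02: φ = +42.57000°, λ = +27.30167°
SEIS-98: φ = +49.52850°, λ = +31.45883°
OC6→BM-02: c = 0.149587 rad, d = 953.02 km
BM-02→SEIS-98: c = 0.131422 rad, d = 837.29 km
Total = 953.02 + 837.29 = 1790.31 km

1790 km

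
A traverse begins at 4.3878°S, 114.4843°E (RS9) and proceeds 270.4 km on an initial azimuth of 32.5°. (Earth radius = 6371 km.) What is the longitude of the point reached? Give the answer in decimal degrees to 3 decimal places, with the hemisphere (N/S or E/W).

115.792°E

δ = d/R = 270.4/6371 = 0.042442 rad
φ₂ = arcsin(sin φ₁ cos δ + cos φ₁ sin δ cos θ)
   = arcsin(-0.07651·0.99910 + 0.99707·0.04243·0.84339) = -2.33591°
λ₂ = λ₁ + atan2(sin θ sin δ cos φ₁, cos δ − sin φ₁ sin φ₂) = 115.79169°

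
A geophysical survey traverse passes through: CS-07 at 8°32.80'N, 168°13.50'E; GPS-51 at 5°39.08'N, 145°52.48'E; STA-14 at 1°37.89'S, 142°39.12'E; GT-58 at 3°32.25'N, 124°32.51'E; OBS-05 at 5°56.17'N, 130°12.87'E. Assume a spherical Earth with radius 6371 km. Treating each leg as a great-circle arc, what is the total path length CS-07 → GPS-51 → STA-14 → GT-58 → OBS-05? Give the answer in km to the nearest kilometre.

CS-07: φ = +8.54667°, λ = +168.22500°
GPS-51: φ = +5.65133°, λ = +145.87467°
STA-14: φ = -1.63150°, λ = +142.65200°
GT-58: φ = +3.53750°, λ = +124.54183°
OBS-05: φ = +5.93617°, λ = +130.21450°
CS-07→GPS-51: c = 0.390300 rad, d = 2486.60 km
GPS-51→STA-14: c = 0.138969 rad, d = 885.37 km
STA-14→GT-58: c = 0.328559 rad, d = 2093.25 km
GT-58→OBS-05: c = 0.107176 rad, d = 682.82 km
Total = 2486.60 + 885.37 + 2093.25 + 682.82 = 6148.04 km

6148 km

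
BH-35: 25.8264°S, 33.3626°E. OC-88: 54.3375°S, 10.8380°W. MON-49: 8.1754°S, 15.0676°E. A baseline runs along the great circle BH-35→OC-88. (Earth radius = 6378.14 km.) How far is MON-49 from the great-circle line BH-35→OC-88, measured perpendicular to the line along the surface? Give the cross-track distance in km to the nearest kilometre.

δ₁₃ = central angle BH-35→MON-49 = 0.432585 rad  (haversine)
θ₁₃ = bearing BH-35→MON-49 = 312.167°,  θ₁₂ = bearing BH-35→OC-88 = 216.503°
dₓₜ = R·arcsin(sin δ₁₃ · sin(θ₁₃ − θ₁₂)) = 6378.14·arcsin(0.41922·sin(95.664°)) = 2744.715 km
|dₓₜ| = 2744.715 km

2745 km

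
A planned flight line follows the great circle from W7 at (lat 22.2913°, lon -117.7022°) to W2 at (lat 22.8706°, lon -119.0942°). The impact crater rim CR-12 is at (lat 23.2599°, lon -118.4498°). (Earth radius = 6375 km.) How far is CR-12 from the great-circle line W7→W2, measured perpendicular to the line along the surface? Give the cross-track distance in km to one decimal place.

δ₁₃ = central angle W7→CR-12 = 0.020749 rad  (haversine)
θ₁₃ = bearing W7→CR-12 = 324.706°,  θ₁₂ = bearing W7→W2 = 294.528°
dₓₜ = R·arcsin(sin δ₁₃ · sin(θ₁₃ − θ₁₂)) = 6375·arcsin(0.02075·sin(30.178°)) = 66.490 km
|dₓₜ| = 66.490 km

66.5 km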